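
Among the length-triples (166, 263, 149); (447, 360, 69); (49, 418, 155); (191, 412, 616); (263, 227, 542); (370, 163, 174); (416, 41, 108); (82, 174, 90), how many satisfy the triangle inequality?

1

(149,166,263): 149+166 > 263 → valid
(69,360,447): 69+360 ≤ 447 → not valid
(49,155,418): 49+155 ≤ 418 → not valid
(191,412,616): 191+412 ≤ 616 → not valid
(227,263,542): 227+263 ≤ 542 → not valid
(163,174,370): 163+174 ≤ 370 → not valid
(41,108,416): 41+108 ≤ 416 → not valid
(82,90,174): 82+90 ≤ 174 → not valid
1 of the 8 triples forms a triangle.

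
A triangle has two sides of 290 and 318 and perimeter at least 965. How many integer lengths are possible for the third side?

251

Triangle inequality: 28 < x < 608. Perimeter ≥ 965 gives x ≥ 965 − 290 − 318 = 357.
So 357 ≤ x < 608; integers 357 through 607: 251 values.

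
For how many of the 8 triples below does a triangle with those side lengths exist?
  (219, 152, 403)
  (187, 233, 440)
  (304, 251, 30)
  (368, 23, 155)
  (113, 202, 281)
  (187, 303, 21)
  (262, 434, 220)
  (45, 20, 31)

(152,219,403): 152+219 ≤ 403 → not valid
(187,233,440): 187+233 ≤ 440 → not valid
(30,251,304): 30+251 ≤ 304 → not valid
(23,155,368): 23+155 ≤ 368 → not valid
(113,202,281): 113+202 > 281 → valid
(21,187,303): 21+187 ≤ 303 → not valid
(220,262,434): 220+262 > 434 → valid
(20,31,45): 20+31 > 45 → valid
3 of the 8 triples form a triangle.

3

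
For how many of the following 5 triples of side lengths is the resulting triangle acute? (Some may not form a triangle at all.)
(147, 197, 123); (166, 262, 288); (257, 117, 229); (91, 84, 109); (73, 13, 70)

(147,197,123): 123²+147² = 36738 < 38809 = 197² → obtuse
(166,262,288): 166²+262² = 96200 > 82944 = 288² → acute
(257,117,229): 117²+229² = 66130 > 66049 = 257² → acute
(91,84,109): 84²+91² = 15337 > 11881 = 109² → acute
(73,13,70): 13²+70² = 5069 < 5329 = 73² → obtuse
3 of the 5 are acute.

3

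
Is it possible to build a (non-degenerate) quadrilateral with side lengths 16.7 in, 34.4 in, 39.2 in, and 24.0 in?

Yes

A quadrilateral exists iff every side is shorter than the sum of the others — equivalently, the longest side is less than the sum of the rest.
Longest side 39.2 < 75.1 (sum of the remaining 3), so yes.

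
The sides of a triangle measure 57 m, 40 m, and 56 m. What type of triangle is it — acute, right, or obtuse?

Compare the square of the longest side to the sum of squares of the other two: 40² + 56² = 4736 > 3249 = 57².

acute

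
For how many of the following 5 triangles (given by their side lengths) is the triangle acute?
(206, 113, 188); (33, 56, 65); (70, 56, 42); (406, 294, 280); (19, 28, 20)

(206,113,188): 113²+188² = 48113 > 42436 = 206² → acute
(33,56,65): 33²+56² = 4225 = 65² → right
(70,56,42): 42²+56² = 4900 = 70² → right
(406,294,280): 280²+294² = 164836 = 406² → right
(19,28,20): 19²+20² = 761 < 784 = 28² → obtuse
1 of the 5 is acute.

1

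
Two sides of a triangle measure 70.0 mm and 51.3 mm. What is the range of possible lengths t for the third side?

18.7 < t < 121.3 (mm)

By the triangle inequality, t must be less than 70.0 + 51.3 = 121.3 and greater than |70.0 − 51.3| = 18.7.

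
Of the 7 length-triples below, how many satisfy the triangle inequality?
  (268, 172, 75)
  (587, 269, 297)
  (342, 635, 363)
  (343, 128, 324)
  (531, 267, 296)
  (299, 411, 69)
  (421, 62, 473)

4

(75,172,268): 75+172 ≤ 268 → not valid
(269,297,587): 269+297 ≤ 587 → not valid
(342,363,635): 342+363 > 635 → valid
(128,324,343): 128+324 > 343 → valid
(267,296,531): 267+296 > 531 → valid
(69,299,411): 69+299 ≤ 411 → not valid
(62,421,473): 62+421 > 473 → valid
4 of the 7 triples form a triangle.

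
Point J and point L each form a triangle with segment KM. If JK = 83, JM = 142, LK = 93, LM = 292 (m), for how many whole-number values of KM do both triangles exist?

25

From triangle JKM: 59 < KM < 225.
From triangle LKM: 199 < KM < 385.
Intersection: 199 < KM < 225, so integers 200 through 224: 25 values.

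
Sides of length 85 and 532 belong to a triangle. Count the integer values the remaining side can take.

169

The third side lies in the open interval (447, 617).
Integers from 448 to 616 inclusive: 616 − 448 + 1 = 169.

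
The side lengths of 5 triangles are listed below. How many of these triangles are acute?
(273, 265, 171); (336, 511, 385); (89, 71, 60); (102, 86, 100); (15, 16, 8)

4

(273,265,171): 171²+265² = 99466 > 74529 = 273² → acute
(336,511,385): 336²+385² = 261121 = 511² → right
(89,71,60): 60²+71² = 8641 > 7921 = 89² → acute
(102,86,100): 86²+100² = 17396 > 10404 = 102² → acute
(15,16,8): 8²+15² = 289 > 256 = 16² → acute
4 of the 5 are acute.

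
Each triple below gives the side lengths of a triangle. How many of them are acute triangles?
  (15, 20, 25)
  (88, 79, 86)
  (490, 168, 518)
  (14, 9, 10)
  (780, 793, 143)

(15,20,25): 15²+20² = 625 = 25² → right
(88,79,86): 79²+86² = 13637 > 7744 = 88² → acute
(490,168,518): 168²+490² = 268324 = 518² → right
(14,9,10): 9²+10² = 181 < 196 = 14² → obtuse
(780,793,143): 143²+780² = 628849 = 793² → right
1 of the 5 is acute.

1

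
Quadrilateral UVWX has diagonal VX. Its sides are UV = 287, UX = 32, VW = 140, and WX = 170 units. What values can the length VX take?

From triangle UVX: |287 − 32| < VX < 287 + 32, i.e. 255 < VX < 319.
From triangle WVX: 30 < VX < 310.
Both must hold, so VX lies in the intersection.

255 < VX < 310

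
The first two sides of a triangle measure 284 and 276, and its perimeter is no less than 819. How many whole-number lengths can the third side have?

Triangle inequality: 8 < x < 560. Perimeter ≥ 819 gives x ≥ 819 − 284 − 276 = 259.
So 259 ≤ x < 560; integers 259 through 559: 301 values.

301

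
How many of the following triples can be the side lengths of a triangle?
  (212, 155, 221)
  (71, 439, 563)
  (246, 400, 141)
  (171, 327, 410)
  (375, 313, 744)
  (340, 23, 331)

(155,212,221): 155+212 > 221 → valid
(71,439,563): 71+439 ≤ 563 → not valid
(141,246,400): 141+246 ≤ 400 → not valid
(171,327,410): 171+327 > 410 → valid
(313,375,744): 313+375 ≤ 744 → not valid
(23,331,340): 23+331 > 340 → valid
3 of the 6 triples form a triangle.

3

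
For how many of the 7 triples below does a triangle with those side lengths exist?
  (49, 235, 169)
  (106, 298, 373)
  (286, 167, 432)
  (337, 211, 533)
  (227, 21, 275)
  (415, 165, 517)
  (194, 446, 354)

5

(49,169,235): 49+169 ≤ 235 → not valid
(106,298,373): 106+298 > 373 → valid
(167,286,432): 167+286 > 432 → valid
(211,337,533): 211+337 > 533 → valid
(21,227,275): 21+227 ≤ 275 → not valid
(165,415,517): 165+415 > 517 → valid
(194,354,446): 194+354 > 446 → valid
5 of the 7 triples form a triangle.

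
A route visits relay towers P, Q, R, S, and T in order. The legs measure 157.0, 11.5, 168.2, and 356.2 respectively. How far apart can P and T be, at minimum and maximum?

19.5 ≤ PT ≤ 692.9

The maximum is all hops collinear in one direction: 157.0 + 11.5 + 168.2 + 356.2 = 692.9.
The longest hop is 356.2; the others sum to 336.7. Folding the others back against it leaves at least 356.2 − 336.7 = 19.5.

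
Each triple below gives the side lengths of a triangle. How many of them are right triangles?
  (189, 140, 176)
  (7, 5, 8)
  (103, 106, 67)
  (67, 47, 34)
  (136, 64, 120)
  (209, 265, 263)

1

(189,140,176): 140²+176² = 50576 > 35721 = 189² → acute
(7,5,8): 5²+7² = 74 > 64 = 8² → acute
(103,106,67): 67²+103² = 15098 > 11236 = 106² → acute
(67,47,34): 34²+47² = 3365 < 4489 = 67² → obtuse
(136,64,120): 64²+120² = 18496 = 136² → right
(209,265,263): 209²+263² = 112850 > 70225 = 265² → acute
1 of the 6 is right.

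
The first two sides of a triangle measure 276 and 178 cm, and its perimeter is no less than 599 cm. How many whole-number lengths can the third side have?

309

Triangle inequality: 98 < x < 454. Perimeter ≥ 599 gives x ≥ 599 − 276 − 178 = 145.
So 145 ≤ x < 454; integers 145 through 453: 309 values.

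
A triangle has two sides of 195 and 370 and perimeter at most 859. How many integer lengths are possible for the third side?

119

Triangle inequality: 175 < x < 565. Perimeter ≤ 859 gives x ≤ 859 − 195 − 370 = 294.
So 175 < x ≤ 294; integers 176 through 294: 119 values.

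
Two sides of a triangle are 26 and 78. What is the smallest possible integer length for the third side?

53

The third side must be strictly greater than |26 − 78| = 52.
The smallest integer above 52 is 53.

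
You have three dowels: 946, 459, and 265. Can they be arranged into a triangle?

No

The longest side is 946, but the other two sum to only 724.
724 < 946, so the triangle inequality fails.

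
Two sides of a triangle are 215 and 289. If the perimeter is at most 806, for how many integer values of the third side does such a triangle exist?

Triangle inequality: 74 < x < 504. Perimeter ≤ 806 gives x ≤ 806 − 215 − 289 = 302.
So 74 < x ≤ 302; integers 75 through 302: 228 values.

228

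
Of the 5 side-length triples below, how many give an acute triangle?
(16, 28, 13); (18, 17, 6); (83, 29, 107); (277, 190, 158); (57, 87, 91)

2

(16,28,13): 13²+16² = 425 < 784 = 28² → obtuse
(18,17,6): 6²+17² = 325 > 324 = 18² → acute
(83,29,107): 29²+83² = 7730 < 11449 = 107² → obtuse
(277,190,158): 158²+190² = 61064 < 76729 = 277² → obtuse
(57,87,91): 57²+87² = 10818 > 8281 = 91² → acute
2 of the 5 are acute.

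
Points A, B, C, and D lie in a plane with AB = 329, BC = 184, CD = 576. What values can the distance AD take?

The maximum is all hops collinear in one direction: 329 + 184 + 576 = 1089.
The longest hop is 576; the others sum to 513. Folding the others back against it leaves at least 576 − 513 = 63.

63 ≤ AD ≤ 1089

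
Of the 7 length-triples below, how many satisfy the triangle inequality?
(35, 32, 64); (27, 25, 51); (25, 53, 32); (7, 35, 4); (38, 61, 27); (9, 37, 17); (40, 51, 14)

5

(32,35,64): 32+35 > 64 → valid
(25,27,51): 25+27 > 51 → valid
(25,32,53): 25+32 > 53 → valid
(4,7,35): 4+7 ≤ 35 → not valid
(27,38,61): 27+38 > 61 → valid
(9,17,37): 9+17 ≤ 37 → not valid
(14,40,51): 14+40 > 51 → valid
5 of the 7 triples form a triangle.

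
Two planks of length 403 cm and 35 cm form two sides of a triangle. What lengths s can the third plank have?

368 < s < 438 (cm)

By the triangle inequality, s must be less than 403 + 35 = 438 and greater than |403 − 35| = 368.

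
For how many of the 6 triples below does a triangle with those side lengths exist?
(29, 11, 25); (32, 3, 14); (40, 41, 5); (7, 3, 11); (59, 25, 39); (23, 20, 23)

4

(11,25,29): 11+25 > 29 → valid
(3,14,32): 3+14 ≤ 32 → not valid
(5,40,41): 5+40 > 41 → valid
(3,7,11): 3+7 ≤ 11 → not valid
(25,39,59): 25+39 > 59 → valid
(20,23,23): 20+23 > 23 → valid
4 of the 6 triples form a triangle.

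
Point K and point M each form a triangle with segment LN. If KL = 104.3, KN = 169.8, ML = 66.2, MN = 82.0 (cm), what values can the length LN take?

From triangle KLN: |104.3 − 169.8| < LN < 104.3 + 169.8, i.e. 65.5 < LN < 274.1.
From triangle MLN: 15.8 < LN < 148.2.
Both must hold, so LN lies in the intersection.

65.5 < LN < 148.2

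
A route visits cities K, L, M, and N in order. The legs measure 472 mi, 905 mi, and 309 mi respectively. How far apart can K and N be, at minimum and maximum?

The maximum is all hops collinear in one direction: 472 + 905 + 309 = 1686.
The longest hop is 905; the others sum to 781. Folding the others back against it leaves at least 905 − 781 = 124.

124 ≤ KN ≤ 1686 mi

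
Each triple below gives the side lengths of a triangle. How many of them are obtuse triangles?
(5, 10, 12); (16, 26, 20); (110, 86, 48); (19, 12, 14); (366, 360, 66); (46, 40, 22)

(5,10,12): 5²+10² = 125 < 144 = 12² → obtuse
(16,26,20): 16²+20² = 656 < 676 = 26² → obtuse
(110,86,48): 48²+86² = 9700 < 12100 = 110² → obtuse
(19,12,14): 12²+14² = 340 < 361 = 19² → obtuse
(366,360,66): 66²+360² = 133956 = 366² → right
(46,40,22): 22²+40² = 2084 < 2116 = 46² → obtuse
5 of the 6 are obtuse.

5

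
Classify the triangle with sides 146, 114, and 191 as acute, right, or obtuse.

Compare the square of the longest side to the sum of squares of the other two: 114² + 146² = 34312 < 36481 = 191².

obtuse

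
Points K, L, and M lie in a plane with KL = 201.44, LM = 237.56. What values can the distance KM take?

By the triangle inequality, |201.44 − 237.56| ≤ KM ≤ 201.44 + 237.56.

36.12 ≤ KM ≤ 439.00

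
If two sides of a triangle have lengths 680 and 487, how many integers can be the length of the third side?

973

The third side lies in the open interval (193, 1167).
Integers from 194 to 1166 inclusive: 1166 − 194 + 1 = 973.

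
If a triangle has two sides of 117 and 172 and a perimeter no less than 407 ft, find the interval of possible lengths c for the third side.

118 ≤ c < 289

Triangle inequality alone gives 55 < c < 289.
The perimeter condition gives c ≥ 407 − 117 − 172 = 118.
Intersecting the two: 118 ≤ c < 289.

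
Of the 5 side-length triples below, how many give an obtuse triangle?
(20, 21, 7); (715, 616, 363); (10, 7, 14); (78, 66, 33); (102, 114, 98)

(20,21,7): 7²+20² = 449 > 441 = 21² → acute
(715,616,363): 363²+616² = 511225 = 715² → right
(10,7,14): 7²+10² = 149 < 196 = 14² → obtuse
(78,66,33): 33²+66² = 5445 < 6084 = 78² → obtuse
(102,114,98): 98²+102² = 20008 > 12996 = 114² → acute
2 of the 5 are obtuse.

2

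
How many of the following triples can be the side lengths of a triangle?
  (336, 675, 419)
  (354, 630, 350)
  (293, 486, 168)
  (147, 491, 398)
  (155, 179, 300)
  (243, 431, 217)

5

(336,419,675): 336+419 > 675 → valid
(350,354,630): 350+354 > 630 → valid
(168,293,486): 168+293 ≤ 486 → not valid
(147,398,491): 147+398 > 491 → valid
(155,179,300): 155+179 > 300 → valid
(217,243,431): 217+243 > 431 → valid
5 of the 6 triples form a triangle.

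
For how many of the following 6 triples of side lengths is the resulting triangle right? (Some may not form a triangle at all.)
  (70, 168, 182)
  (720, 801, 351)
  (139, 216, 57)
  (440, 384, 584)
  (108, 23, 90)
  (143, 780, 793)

(70,168,182): 70²+168² = 33124 = 182² → right
(720,801,351): 351²+720² = 641601 = 801² → right
(139,216,57): 57+139 ≤ 216, not a triangle
(440,384,584): 384²+440² = 341056 = 584² → right
(108,23,90): 23²+90² = 8629 < 11664 = 108² → obtuse
(143,780,793): 143²+780² = 628849 = 793² → right
4 of the 6 are right.

4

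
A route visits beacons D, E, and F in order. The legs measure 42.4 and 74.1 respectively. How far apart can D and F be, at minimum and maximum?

31.7 ≤ DF ≤ 116.5

By the triangle inequality, |42.4 − 74.1| ≤ DF ≤ 42.4 + 74.1.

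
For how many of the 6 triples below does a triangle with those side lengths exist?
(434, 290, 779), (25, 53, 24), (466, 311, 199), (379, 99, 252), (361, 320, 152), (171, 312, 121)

2

(290,434,779): 290+434 ≤ 779 → not valid
(24,25,53): 24+25 ≤ 53 → not valid
(199,311,466): 199+311 > 466 → valid
(99,252,379): 99+252 ≤ 379 → not valid
(152,320,361): 152+320 > 361 → valid
(121,171,312): 121+171 ≤ 312 → not valid
2 of the 6 triples form a triangle.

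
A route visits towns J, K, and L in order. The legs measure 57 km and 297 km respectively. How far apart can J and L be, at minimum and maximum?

240 ≤ JL ≤ 354 km

By the triangle inequality, |57 − 297| ≤ JL ≤ 57 + 297.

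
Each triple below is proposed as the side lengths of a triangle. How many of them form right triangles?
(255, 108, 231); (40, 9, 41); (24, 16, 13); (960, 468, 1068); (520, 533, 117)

(255,108,231): 108²+231² = 65025 = 255² → right
(40,9,41): 9²+40² = 1681 = 41² → right
(24,16,13): 13²+16² = 425 < 576 = 24² → obtuse
(960,468,1068): 468²+960² = 1140624 = 1068² → right
(520,533,117): 117²+520² = 284089 = 533² → right
4 of the 5 are right.

4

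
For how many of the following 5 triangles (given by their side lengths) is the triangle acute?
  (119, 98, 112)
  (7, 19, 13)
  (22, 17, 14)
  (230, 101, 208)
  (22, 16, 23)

4

(119,98,112): 98²+112² = 22148 > 14161 = 119² → acute
(7,19,13): 7²+13² = 218 < 361 = 19² → obtuse
(22,17,14): 14²+17² = 485 > 484 = 22² → acute
(230,101,208): 101²+208² = 53465 > 52900 = 230² → acute
(22,16,23): 16²+22² = 740 > 529 = 23² → acute
4 of the 5 are acute.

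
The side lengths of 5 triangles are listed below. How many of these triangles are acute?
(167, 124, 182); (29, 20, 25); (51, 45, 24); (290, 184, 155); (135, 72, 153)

2

(167,124,182): 124²+167² = 43265 > 33124 = 182² → acute
(29,20,25): 20²+25² = 1025 > 841 = 29² → acute
(51,45,24): 24²+45² = 2601 = 51² → right
(290,184,155): 155²+184² = 57881 < 84100 = 290² → obtuse
(135,72,153): 72²+135² = 23409 = 153² → right
2 of the 5 are acute.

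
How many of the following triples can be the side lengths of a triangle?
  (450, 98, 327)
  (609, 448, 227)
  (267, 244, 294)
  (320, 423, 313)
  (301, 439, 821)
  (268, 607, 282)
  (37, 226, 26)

(98,327,450): 98+327 ≤ 450 → not valid
(227,448,609): 227+448 > 609 → valid
(244,267,294): 244+267 > 294 → valid
(313,320,423): 313+320 > 423 → valid
(301,439,821): 301+439 ≤ 821 → not valid
(268,282,607): 268+282 ≤ 607 → not valid
(26,37,226): 26+37 ≤ 226 → not valid
3 of the 7 triples form a triangle.

3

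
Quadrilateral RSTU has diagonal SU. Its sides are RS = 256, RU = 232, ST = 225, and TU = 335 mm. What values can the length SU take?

From triangle RSU: |256 − 232| < SU < 256 + 232, i.e. 24 < SU < 488.
From triangle TSU: 110 < SU < 560.
Both must hold, so SU lies in the intersection.

110 < SU < 488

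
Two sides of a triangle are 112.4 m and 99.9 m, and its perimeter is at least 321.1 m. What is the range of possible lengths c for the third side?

108.8 ≤ c < 212.3

Triangle inequality alone gives 12.5 < c < 212.3.
The perimeter condition gives c ≥ 321.1 − 112.4 − 99.9 = 108.8.
Intersecting the two: 108.8 ≤ c < 212.3.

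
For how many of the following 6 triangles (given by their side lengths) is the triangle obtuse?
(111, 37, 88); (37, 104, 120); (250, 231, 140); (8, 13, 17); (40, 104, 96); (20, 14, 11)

4

(111,37,88): 37²+88² = 9113 < 12321 = 111² → obtuse
(37,104,120): 37²+104² = 12185 < 14400 = 120² → obtuse
(250,231,140): 140²+231² = 72961 > 62500 = 250² → acute
(8,13,17): 8²+13² = 233 < 289 = 17² → obtuse
(40,104,96): 40²+96² = 10816 = 104² → right
(20,14,11): 11²+14² = 317 < 400 = 20² → obtuse
4 of the 6 are obtuse.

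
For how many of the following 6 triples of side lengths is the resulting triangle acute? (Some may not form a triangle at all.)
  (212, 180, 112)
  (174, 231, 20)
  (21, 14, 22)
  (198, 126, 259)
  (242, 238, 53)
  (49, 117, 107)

3

(212,180,112): 112²+180² = 44944 = 212² → right
(174,231,20): 20+174 ≤ 231, not a triangle
(21,14,22): 14²+21² = 637 > 484 = 22² → acute
(198,126,259): 126²+198² = 55080 < 67081 = 259² → obtuse
(242,238,53): 53²+238² = 59453 > 58564 = 242² → acute
(49,117,107): 49²+107² = 13850 > 13689 = 117² → acute
3 of the 6 are acute.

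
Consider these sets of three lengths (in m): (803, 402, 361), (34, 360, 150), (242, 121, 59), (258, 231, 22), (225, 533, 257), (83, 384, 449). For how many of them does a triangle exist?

(361,402,803): 361+402 ≤ 803 → not valid
(34,150,360): 34+150 ≤ 360 → not valid
(59,121,242): 59+121 ≤ 242 → not valid
(22,231,258): 22+231 ≤ 258 → not valid
(225,257,533): 225+257 ≤ 533 → not valid
(83,384,449): 83+384 > 449 → valid
1 of the 6 triples forms a triangle.

1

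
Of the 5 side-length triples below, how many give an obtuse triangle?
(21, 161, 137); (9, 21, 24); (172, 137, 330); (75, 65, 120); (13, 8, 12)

2

(21,161,137): 21+137 ≤ 161, not a triangle
(9,21,24): 9²+21² = 522 < 576 = 24² → obtuse
(172,137,330): 137+172 ≤ 330, not a triangle
(75,65,120): 65²+75² = 9850 < 14400 = 120² → obtuse
(13,8,12): 8²+12² = 208 > 169 = 13² → acute
2 of the 5 are obtuse.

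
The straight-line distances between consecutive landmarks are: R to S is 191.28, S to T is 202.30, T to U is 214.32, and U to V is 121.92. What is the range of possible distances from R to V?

0 ≤ RV ≤ 729.82

The maximum is all hops collinear in one direction: 191.28 + 202.30 + 214.32 + 121.92 = 729.82.
The longest hop is 214.32; the others sum to 515.50. Since 214.32 ≤ 515.50, the path can fold back on itself completely, so the minimum distance is 0.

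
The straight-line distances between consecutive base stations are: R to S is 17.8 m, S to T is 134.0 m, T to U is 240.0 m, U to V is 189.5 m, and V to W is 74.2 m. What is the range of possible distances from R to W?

The maximum is all hops collinear in one direction: 17.8 + 134.0 + 240.0 + 189.5 + 74.2 = 655.5.
The longest hop is 240.0; the others sum to 415.5. Since 240.0 ≤ 415.5, the path can fold back on itself completely, so the minimum distance is 0.

0 ≤ RW ≤ 655.5 m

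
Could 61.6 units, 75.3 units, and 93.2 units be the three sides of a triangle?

Yes

The longest side is 93.2, and the other two sum to 136.9.
Since 136.9 > 93.2, the triangle inequality holds.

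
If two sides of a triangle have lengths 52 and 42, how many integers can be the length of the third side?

83

The third side lies in the open interval (10, 94).
Integers from 11 to 93 inclusive: 93 − 11 + 1 = 83.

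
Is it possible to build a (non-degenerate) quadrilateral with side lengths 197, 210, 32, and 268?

A quadrilateral exists iff every side is shorter than the sum of the others — equivalently, the longest side is less than the sum of the rest.
Longest side 268 < 439 (sum of the remaining 3), so yes.

Yes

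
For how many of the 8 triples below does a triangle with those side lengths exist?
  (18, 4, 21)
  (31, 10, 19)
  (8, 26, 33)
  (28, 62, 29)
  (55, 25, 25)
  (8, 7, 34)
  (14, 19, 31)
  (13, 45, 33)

(4,18,21): 4+18 > 21 → valid
(10,19,31): 10+19 ≤ 31 → not valid
(8,26,33): 8+26 > 33 → valid
(28,29,62): 28+29 ≤ 62 → not valid
(25,25,55): 25+25 ≤ 55 → not valid
(7,8,34): 7+8 ≤ 34 → not valid
(14,19,31): 14+19 > 31 → valid
(13,33,45): 13+33 > 45 → valid
4 of the 8 triples form a triangle.

4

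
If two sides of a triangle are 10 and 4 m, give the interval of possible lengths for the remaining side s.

6 < s < 14

By the triangle inequality, s must be less than 10 + 4 = 14 and greater than |10 − 4| = 6.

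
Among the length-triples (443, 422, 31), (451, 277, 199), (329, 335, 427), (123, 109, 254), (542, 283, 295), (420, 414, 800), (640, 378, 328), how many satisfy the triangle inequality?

6

(31,422,443): 31+422 > 443 → valid
(199,277,451): 199+277 > 451 → valid
(329,335,427): 329+335 > 427 → valid
(109,123,254): 109+123 ≤ 254 → not valid
(283,295,542): 283+295 > 542 → valid
(414,420,800): 414+420 > 800 → valid
(328,378,640): 328+378 > 640 → valid
6 of the 7 triples form a triangle.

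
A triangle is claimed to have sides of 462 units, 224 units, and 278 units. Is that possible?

The longest side is 462, and the other two sum to 502.
Since 502 > 462, the triangle inequality holds.

Yes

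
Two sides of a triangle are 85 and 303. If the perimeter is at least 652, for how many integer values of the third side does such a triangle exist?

124

Triangle inequality: 218 < x < 388. Perimeter ≥ 652 gives x ≥ 652 − 85 − 303 = 264.
So 264 ≤ x < 388; integers 264 through 387: 124 values.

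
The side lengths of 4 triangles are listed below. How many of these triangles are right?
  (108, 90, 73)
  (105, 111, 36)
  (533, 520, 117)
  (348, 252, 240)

(108,90,73): 73²+90² = 13429 > 11664 = 108² → acute
(105,111,36): 36²+105² = 12321 = 111² → right
(533,520,117): 117²+520² = 284089 = 533² → right
(348,252,240): 240²+252² = 121104 = 348² → right
3 of the 4 are right.

3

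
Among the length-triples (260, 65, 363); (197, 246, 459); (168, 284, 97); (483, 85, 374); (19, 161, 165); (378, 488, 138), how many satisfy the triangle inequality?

(65,260,363): 65+260 ≤ 363 → not valid
(197,246,459): 197+246 ≤ 459 → not valid
(97,168,284): 97+168 ≤ 284 → not valid
(85,374,483): 85+374 ≤ 483 → not valid
(19,161,165): 19+161 > 165 → valid
(138,378,488): 138+378 > 488 → valid
2 of the 6 triples form a triangle.

2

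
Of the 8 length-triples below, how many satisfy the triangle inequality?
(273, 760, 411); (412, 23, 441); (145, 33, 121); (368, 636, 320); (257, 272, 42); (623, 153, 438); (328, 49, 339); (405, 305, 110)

(273,411,760): 273+411 ≤ 760 → not valid
(23,412,441): 23+412 ≤ 441 → not valid
(33,121,145): 33+121 > 145 → valid
(320,368,636): 320+368 > 636 → valid
(42,257,272): 42+257 > 272 → valid
(153,438,623): 153+438 ≤ 623 → not valid
(49,328,339): 49+328 > 339 → valid
(110,305,405): 110+305 > 405 → valid
5 of the 8 triples form a triangle.

5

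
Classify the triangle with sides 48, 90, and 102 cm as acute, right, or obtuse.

Compare the square of the longest side to the sum of squares of the other two: 48² + 90² = 10404 = 102².

right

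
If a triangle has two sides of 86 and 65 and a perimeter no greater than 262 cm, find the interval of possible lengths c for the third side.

Triangle inequality alone gives 21 < c < 151.
The perimeter condition gives c ≤ 262 − 86 − 65 = 111.
Intersecting the two: 21 < c ≤ 111.

21 < c ≤ 111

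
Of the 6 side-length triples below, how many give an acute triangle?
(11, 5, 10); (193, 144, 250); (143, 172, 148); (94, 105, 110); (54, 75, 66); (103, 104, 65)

5

(11,5,10): 5²+10² = 125 > 121 = 11² → acute
(193,144,250): 144²+193² = 57985 < 62500 = 250² → obtuse
(143,172,148): 143²+148² = 42353 > 29584 = 172² → acute
(94,105,110): 94²+105² = 19861 > 12100 = 110² → acute
(54,75,66): 54²+66² = 7272 > 5625 = 75² → acute
(103,104,65): 65²+103² = 14834 > 10816 = 104² → acute
5 of the 6 are acute.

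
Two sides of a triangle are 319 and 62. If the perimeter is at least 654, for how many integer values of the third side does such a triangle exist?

108

Triangle inequality: 257 < x < 381. Perimeter ≥ 654 gives x ≥ 654 − 319 − 62 = 273.
So 273 ≤ x < 381; integers 273 through 380: 108 values.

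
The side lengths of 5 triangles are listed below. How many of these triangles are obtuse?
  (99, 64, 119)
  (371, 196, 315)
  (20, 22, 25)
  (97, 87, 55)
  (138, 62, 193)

2

(99,64,119): 64²+99² = 13897 < 14161 = 119² → obtuse
(371,196,315): 196²+315² = 137641 = 371² → right
(20,22,25): 20²+22² = 884 > 625 = 25² → acute
(97,87,55): 55²+87² = 10594 > 9409 = 97² → acute
(138,62,193): 62²+138² = 22888 < 37249 = 193² → obtuse
2 of the 5 are obtuse.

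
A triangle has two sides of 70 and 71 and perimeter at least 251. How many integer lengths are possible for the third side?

31

Triangle inequality: 1 < x < 141. Perimeter ≥ 251 gives x ≥ 251 − 70 − 71 = 110.
So 110 ≤ x < 141; integers 110 through 140: 31 values.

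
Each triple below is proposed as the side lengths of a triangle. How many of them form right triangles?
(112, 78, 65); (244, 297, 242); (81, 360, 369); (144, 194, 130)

2

(112,78,65): 65²+78² = 10309 < 12544 = 112² → obtuse
(244,297,242): 242²+244² = 118100 > 88209 = 297² → acute
(81,360,369): 81²+360² = 136161 = 369² → right
(144,194,130): 130²+144² = 37636 = 194² → right
2 of the 4 are right.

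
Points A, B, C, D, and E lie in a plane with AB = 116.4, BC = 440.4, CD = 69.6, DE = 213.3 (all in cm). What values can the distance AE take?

The maximum is all hops collinear in one direction: 116.4 + 440.4 + 69.6 + 213.3 = 839.7.
The longest hop is 440.4; the others sum to 399.3. Folding the others back against it leaves at least 440.4 − 399.3 = 41.1.

41.1 ≤ AE ≤ 839.7 cm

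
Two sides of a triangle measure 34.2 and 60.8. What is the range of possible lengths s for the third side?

By the triangle inequality, s must be less than 34.2 + 60.8 = 95.0 and greater than |34.2 − 60.8| = 26.6.

26.6 < s < 95.0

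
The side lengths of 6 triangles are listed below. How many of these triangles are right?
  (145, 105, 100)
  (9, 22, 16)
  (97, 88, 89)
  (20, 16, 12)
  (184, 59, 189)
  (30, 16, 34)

3

(145,105,100): 100²+105² = 21025 = 145² → right
(9,22,16): 9²+16² = 337 < 484 = 22² → obtuse
(97,88,89): 88²+89² = 15665 > 9409 = 97² → acute
(20,16,12): 12²+16² = 400 = 20² → right
(184,59,189): 59²+184² = 37337 > 35721 = 189² → acute
(30,16,34): 16²+30² = 1156 = 34² → right
3 of the 6 are right.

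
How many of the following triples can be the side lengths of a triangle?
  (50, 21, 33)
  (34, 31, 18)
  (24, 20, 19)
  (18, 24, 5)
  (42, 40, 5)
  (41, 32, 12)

5

(21,33,50): 21+33 > 50 → valid
(18,31,34): 18+31 > 34 → valid
(19,20,24): 19+20 > 24 → valid
(5,18,24): 5+18 ≤ 24 → not valid
(5,40,42): 5+40 > 42 → valid
(12,32,41): 12+32 > 41 → valid
5 of the 6 triples form a triangle.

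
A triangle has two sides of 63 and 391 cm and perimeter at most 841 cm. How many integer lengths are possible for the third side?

59

Triangle inequality: 328 < x < 454. Perimeter ≤ 841 gives x ≤ 841 − 63 − 391 = 387.
So 328 < x ≤ 387; integers 329 through 387: 59 values.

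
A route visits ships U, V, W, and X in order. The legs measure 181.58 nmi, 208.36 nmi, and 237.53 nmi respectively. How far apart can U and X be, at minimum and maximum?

0 ≤ UX ≤ 627.47 nmi

The maximum is all hops collinear in one direction: 181.58 + 208.36 + 237.53 = 627.47.
The longest hop is 237.53; the others sum to 389.94. Since 237.53 ≤ 389.94, the path can fold back on itself completely, so the minimum distance is 0.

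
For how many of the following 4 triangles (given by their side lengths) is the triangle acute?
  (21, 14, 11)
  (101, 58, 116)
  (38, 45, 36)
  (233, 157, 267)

(21,14,11): 11²+14² = 317 < 441 = 21² → obtuse
(101,58,116): 58²+101² = 13565 > 13456 = 116² → acute
(38,45,36): 36²+38² = 2740 > 2025 = 45² → acute
(233,157,267): 157²+233² = 78938 > 71289 = 267² → acute
3 of the 4 are acute.

3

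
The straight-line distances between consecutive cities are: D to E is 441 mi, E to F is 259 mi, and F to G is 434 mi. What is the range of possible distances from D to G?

The maximum is all hops collinear in one direction: 441 + 259 + 434 = 1134.
The longest hop is 441; the others sum to 693. Since 441 ≤ 693, the path can fold back on itself completely, so the minimum distance is 0.

0 ≤ DG ≤ 1134 mi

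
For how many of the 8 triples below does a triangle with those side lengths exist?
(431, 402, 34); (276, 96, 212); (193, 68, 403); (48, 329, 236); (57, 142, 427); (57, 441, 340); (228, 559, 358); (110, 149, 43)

4

(34,402,431): 34+402 > 431 → valid
(96,212,276): 96+212 > 276 → valid
(68,193,403): 68+193 ≤ 403 → not valid
(48,236,329): 48+236 ≤ 329 → not valid
(57,142,427): 57+142 ≤ 427 → not valid
(57,340,441): 57+340 ≤ 441 → not valid
(228,358,559): 228+358 > 559 → valid
(43,110,149): 43+110 > 149 → valid
4 of the 8 triples form a triangle.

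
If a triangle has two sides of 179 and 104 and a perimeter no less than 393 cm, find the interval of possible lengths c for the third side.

Triangle inequality alone gives 75 < c < 283.
The perimeter condition gives c ≥ 393 − 179 − 104 = 110.
Intersecting the two: 110 ≤ c < 283.

110 ≤ c < 283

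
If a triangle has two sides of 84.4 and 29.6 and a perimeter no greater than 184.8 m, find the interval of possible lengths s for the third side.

54.8 < s ≤ 70.8 m

Triangle inequality alone gives 54.8 < s < 114.0.
The perimeter condition gives s ≤ 184.8 − 84.4 − 29.6 = 70.8.
Intersecting the two: 54.8 < s ≤ 70.8.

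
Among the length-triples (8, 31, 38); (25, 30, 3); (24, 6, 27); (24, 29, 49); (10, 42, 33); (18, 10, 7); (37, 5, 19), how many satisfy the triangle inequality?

(8,31,38): 8+31 > 38 → valid
(3,25,30): 3+25 ≤ 30 → not valid
(6,24,27): 6+24 > 27 → valid
(24,29,49): 24+29 > 49 → valid
(10,33,42): 10+33 > 42 → valid
(7,10,18): 7+10 ≤ 18 → not valid
(5,19,37): 5+19 ≤ 37 → not valid
4 of the 7 triples form a triangle.

4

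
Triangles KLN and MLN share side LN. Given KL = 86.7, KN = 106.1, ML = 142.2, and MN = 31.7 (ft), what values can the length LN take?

110.5 < LN < 173.9

From triangle KLN: |86.7 − 106.1| < LN < 86.7 + 106.1, i.e. 19.4 < LN < 192.8.
From triangle MLN: 110.5 < LN < 173.9.
Both must hold, so LN lies in the intersection.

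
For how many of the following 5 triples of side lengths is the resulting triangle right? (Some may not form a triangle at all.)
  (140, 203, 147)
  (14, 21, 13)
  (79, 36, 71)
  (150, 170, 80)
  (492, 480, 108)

(140,203,147): 140²+147² = 41209 = 203² → right
(14,21,13): 13²+14² = 365 < 441 = 21² → obtuse
(79,36,71): 36²+71² = 6337 > 6241 = 79² → acute
(150,170,80): 80²+150² = 28900 = 170² → right
(492,480,108): 108²+480² = 242064 = 492² → right
3 of the 5 are right.

3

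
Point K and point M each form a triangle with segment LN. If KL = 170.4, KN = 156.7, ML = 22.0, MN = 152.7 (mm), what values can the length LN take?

130.7 < LN < 174.7

From triangle KLN: |170.4 − 156.7| < LN < 170.4 + 156.7, i.e. 13.7 < LN < 327.1.
From triangle MLN: 130.7 < LN < 174.7.
Both must hold, so LN lies in the intersection.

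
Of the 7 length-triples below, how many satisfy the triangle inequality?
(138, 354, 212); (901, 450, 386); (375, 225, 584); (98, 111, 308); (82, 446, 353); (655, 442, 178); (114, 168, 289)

(138,212,354): 138+212 ≤ 354 → not valid
(386,450,901): 386+450 ≤ 901 → not valid
(225,375,584): 225+375 > 584 → valid
(98,111,308): 98+111 ≤ 308 → not valid
(82,353,446): 82+353 ≤ 446 → not valid
(178,442,655): 178+442 ≤ 655 → not valid
(114,168,289): 114+168 ≤ 289 → not valid
1 of the 7 triples forms a triangle.

1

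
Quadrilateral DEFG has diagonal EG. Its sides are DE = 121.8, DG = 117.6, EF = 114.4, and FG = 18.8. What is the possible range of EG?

95.6 < EG < 133.2

From triangle DEG: |121.8 − 117.6| < EG < 121.8 + 117.6, i.e. 4.2 < EG < 239.4.
From triangle FEG: 95.6 < EG < 133.2.
Both must hold, so EG lies in the intersection.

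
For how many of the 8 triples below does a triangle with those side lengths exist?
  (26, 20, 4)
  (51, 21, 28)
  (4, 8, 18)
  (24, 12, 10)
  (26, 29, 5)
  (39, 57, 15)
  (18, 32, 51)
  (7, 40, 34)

2

(4,20,26): 4+20 ≤ 26 → not valid
(21,28,51): 21+28 ≤ 51 → not valid
(4,8,18): 4+8 ≤ 18 → not valid
(10,12,24): 10+12 ≤ 24 → not valid
(5,26,29): 5+26 > 29 → valid
(15,39,57): 15+39 ≤ 57 → not valid
(18,32,51): 18+32 ≤ 51 → not valid
(7,34,40): 7+34 > 40 → valid
2 of the 8 triples form a triangle.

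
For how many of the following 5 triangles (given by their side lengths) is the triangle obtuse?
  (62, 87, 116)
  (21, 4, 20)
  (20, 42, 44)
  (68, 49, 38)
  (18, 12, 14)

(62,87,116): 62²+87² = 11413 < 13456 = 116² → obtuse
(21,4,20): 4²+20² = 416 < 441 = 21² → obtuse
(20,42,44): 20²+42² = 2164 > 1936 = 44² → acute
(68,49,38): 38²+49² = 3845 < 4624 = 68² → obtuse
(18,12,14): 12²+14² = 340 > 324 = 18² → acute
3 of the 5 are obtuse.

3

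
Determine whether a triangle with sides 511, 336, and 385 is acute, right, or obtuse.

right

Compare the square of the longest side to the sum of squares of the other two: 336² + 385² = 261121 = 511².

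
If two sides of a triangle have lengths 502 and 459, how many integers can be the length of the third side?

917

The third side lies in the open interval (43, 961).
Integers from 44 to 960 inclusive: 960 − 44 + 1 = 917.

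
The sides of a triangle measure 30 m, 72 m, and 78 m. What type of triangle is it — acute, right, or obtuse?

right

Compare the square of the longest side to the sum of squares of the other two: 30² + 72² = 6084 = 78².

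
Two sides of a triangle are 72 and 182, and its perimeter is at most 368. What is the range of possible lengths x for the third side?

110 < x ≤ 114

Triangle inequality alone gives 110 < x < 254.
The perimeter condition gives x ≤ 368 − 72 − 182 = 114.
Intersecting the two: 110 < x ≤ 114.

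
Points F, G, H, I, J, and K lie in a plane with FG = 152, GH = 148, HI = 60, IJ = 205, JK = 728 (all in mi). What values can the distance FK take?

The maximum is all hops collinear in one direction: 152 + 148 + 60 + 205 + 728 = 1293.
The longest hop is 728; the others sum to 565. Folding the others back against it leaves at least 728 − 565 = 163.

163 ≤ FK ≤ 1293 mi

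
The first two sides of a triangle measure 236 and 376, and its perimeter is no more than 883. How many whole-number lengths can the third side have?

131

Triangle inequality: 140 < x < 612. Perimeter ≤ 883 gives x ≤ 883 − 236 − 376 = 271.
So 140 < x ≤ 271; integers 141 through 271: 131 values.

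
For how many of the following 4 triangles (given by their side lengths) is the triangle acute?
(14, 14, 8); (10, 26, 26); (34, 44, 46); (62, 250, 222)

(14,14,8): 8²+14² = 260 > 196 = 14² → acute
(10,26,26): 10²+26² = 776 > 676 = 26² → acute
(34,44,46): 34²+44² = 3092 > 2116 = 46² → acute
(62,250,222): 62²+222² = 53128 < 62500 = 250² → obtuse
3 of the 4 are acute.

3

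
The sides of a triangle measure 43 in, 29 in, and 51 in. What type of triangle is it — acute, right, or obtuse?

Compare the square of the longest side to the sum of squares of the other two: 29² + 43² = 2690 > 2601 = 51².

acute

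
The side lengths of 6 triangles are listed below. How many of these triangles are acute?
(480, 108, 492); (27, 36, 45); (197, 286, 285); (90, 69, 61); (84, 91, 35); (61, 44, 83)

(480,108,492): 108²+480² = 242064 = 492² → right
(27,36,45): 27²+36² = 2025 = 45² → right
(197,286,285): 197²+285² = 120034 > 81796 = 286² → acute
(90,69,61): 61²+69² = 8482 > 8100 = 90² → acute
(84,91,35): 35²+84² = 8281 = 91² → right
(61,44,83): 44²+61² = 5657 < 6889 = 83² → obtuse
2 of the 6 are acute.

2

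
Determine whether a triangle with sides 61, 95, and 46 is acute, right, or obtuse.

Compare the square of the longest side to the sum of squares of the other two: 46² + 61² = 5837 < 9025 = 95².

obtuse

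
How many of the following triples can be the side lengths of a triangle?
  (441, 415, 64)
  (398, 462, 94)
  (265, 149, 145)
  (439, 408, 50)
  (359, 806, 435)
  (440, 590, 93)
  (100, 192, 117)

(64,415,441): 64+415 > 441 → valid
(94,398,462): 94+398 > 462 → valid
(145,149,265): 145+149 > 265 → valid
(50,408,439): 50+408 > 439 → valid
(359,435,806): 359+435 ≤ 806 → not valid
(93,440,590): 93+440 ≤ 590 → not valid
(100,117,192): 100+117 > 192 → valid
5 of the 7 triples form a triangle.

5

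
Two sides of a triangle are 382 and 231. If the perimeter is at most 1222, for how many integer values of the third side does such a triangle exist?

Triangle inequality: 151 < x < 613. Perimeter ≤ 1222 gives x ≤ 1222 − 382 − 231 = 609.
So 151 < x ≤ 609; integers 152 through 609: 458 values.

458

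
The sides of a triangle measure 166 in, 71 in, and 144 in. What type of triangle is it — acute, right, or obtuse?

Compare the square of the longest side to the sum of squares of the other two: 71² + 144² = 25777 < 27556 = 166².

obtuse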